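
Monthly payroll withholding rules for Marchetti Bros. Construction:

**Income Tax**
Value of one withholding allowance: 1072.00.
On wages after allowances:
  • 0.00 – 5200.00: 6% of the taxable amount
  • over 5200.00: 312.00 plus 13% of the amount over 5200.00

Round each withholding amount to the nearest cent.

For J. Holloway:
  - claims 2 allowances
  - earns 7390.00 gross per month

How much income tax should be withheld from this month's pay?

Income Tax: taxable = 7390.00 − 2×1072.00 = 5246.00
  312.00 + 13% × (5246.00 − 5200.00) = 312.00 + 13% × 46.00 = 317.98

317.98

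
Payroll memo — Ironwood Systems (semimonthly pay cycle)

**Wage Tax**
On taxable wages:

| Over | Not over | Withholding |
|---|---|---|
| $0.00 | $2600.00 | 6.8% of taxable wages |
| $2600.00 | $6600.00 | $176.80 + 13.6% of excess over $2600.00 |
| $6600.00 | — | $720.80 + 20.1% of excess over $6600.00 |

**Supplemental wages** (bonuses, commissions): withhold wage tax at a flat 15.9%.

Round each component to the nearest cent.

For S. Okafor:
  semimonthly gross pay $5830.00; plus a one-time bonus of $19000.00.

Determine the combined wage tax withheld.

$3637.08

Wage Tax: taxable = $5830.00
  $176.80 + 13.6% × ($5830.00 − $2600.00) = $176.80 + 13.6% × $3230.00 = $616.08
Supplemental (15.9% flat on bonus): 15.9% × $19000.00 = $3021.00
Total wage tax: $616.08 + $3021.00 = $3637.08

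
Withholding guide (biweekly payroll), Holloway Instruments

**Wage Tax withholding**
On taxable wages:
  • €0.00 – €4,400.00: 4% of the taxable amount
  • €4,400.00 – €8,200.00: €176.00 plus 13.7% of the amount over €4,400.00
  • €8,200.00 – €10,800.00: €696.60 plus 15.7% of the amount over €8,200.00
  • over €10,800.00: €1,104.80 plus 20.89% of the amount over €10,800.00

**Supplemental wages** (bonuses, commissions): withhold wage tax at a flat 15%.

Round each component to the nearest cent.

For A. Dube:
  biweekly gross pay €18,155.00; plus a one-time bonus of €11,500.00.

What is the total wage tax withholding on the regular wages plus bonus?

€4,366.26

Wage Tax: taxable = €18,155.00
  €1,104.80 + 20.89% × (€18,155.00 − €10,800.00) = €1,104.80 + 20.89% × €7,355.00 = €2,641.26
Supplemental (15% flat on bonus): 15% × €11,500.00 = €1,725.00
Total wage tax: €2,641.26 + €1,725.00 = €4,366.26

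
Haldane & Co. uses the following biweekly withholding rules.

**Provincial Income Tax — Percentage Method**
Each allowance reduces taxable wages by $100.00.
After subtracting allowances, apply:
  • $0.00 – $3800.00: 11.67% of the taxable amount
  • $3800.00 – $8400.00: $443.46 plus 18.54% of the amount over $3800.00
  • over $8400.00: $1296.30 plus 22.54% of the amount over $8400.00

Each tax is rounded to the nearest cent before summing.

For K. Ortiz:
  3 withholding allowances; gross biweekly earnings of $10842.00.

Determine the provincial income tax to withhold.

Provincial Income Tax: taxable = $10842.00 − 3×$100.00 = $10542.00
  $1296.30 + 22.54% × ($10542.00 − $8400.00) = $1296.30 + 22.54% × $2142.00 = $1779.11

$1779.11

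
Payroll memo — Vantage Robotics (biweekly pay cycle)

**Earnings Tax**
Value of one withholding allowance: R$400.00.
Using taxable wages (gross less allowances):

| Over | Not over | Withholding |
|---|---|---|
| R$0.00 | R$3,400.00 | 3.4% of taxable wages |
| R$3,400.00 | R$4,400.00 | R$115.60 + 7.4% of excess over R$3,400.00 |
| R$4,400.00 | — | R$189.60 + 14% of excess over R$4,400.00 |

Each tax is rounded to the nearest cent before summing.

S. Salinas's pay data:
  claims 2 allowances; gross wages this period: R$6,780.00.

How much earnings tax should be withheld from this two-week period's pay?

Earnings Tax: taxable = R$6,780.00 − 2×R$400.00 = R$5,980.00
  R$189.60 + 14% × (R$5,980.00 − R$4,400.00) = R$189.60 + 14% × R$1,580.00 = R$410.80

R$410.80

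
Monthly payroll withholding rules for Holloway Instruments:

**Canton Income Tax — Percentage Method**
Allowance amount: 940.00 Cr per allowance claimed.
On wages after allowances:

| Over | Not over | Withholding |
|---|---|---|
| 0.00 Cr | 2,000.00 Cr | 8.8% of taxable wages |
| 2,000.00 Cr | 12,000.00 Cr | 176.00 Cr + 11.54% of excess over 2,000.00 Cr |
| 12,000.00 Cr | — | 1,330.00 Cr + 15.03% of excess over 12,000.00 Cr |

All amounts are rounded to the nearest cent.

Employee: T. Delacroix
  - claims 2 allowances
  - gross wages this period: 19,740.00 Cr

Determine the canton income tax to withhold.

2,210.76 Cr

Canton Income Tax: taxable = 19,740.00 Cr − 2×940.00 Cr = 17,860.00 Cr
  1,330.00 Cr + 15.03% × (17,860.00 Cr − 12,000.00 Cr) = 1,330.00 Cr + 15.03% × 5,860.00 Cr = 2,210.76 Cr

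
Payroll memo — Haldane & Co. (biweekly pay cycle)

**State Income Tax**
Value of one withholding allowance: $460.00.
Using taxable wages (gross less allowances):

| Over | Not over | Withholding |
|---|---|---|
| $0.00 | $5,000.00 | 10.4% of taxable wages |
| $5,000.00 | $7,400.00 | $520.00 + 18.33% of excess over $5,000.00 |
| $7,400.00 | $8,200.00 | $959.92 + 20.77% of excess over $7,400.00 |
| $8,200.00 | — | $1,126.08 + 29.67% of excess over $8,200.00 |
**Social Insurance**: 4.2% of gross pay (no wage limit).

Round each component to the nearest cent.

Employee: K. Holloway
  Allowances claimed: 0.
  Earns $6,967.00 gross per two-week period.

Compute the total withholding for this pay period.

$1,173.16

State Income Tax: taxable = $6,967.00
  $520.00 + 18.33% × ($6,967.00 − $5,000.00) = $520.00 + 18.33% × $1,967.00 = $880.55
Social Insurance: 4.2% × $6,967.00 = $292.61
Total: $880.55 + $292.61 = $1,173.16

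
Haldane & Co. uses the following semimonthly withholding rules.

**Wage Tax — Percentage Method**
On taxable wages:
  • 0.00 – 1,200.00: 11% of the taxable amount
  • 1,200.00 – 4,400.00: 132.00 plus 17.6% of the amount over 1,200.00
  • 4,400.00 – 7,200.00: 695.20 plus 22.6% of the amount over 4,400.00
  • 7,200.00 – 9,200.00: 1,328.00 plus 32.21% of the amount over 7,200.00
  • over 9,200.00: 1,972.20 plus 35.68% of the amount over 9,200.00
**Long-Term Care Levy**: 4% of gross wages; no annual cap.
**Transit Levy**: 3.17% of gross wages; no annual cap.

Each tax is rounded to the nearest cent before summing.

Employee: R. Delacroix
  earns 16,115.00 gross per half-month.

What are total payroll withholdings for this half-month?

Wage Tax: taxable = 16,115.00
  1,972.20 + 35.68% × (16,115.00 − 9,200.00) = 1,972.20 + 35.68% × 6,915.00 = 4,439.47
Long-Term Care Levy: 4% × 16,115.00 = 644.60
Transit Levy: 3.17% × 16,115.00 = 510.85
Total: 4,439.47 + 644.60 + 510.85 = 5,594.92

5,594.92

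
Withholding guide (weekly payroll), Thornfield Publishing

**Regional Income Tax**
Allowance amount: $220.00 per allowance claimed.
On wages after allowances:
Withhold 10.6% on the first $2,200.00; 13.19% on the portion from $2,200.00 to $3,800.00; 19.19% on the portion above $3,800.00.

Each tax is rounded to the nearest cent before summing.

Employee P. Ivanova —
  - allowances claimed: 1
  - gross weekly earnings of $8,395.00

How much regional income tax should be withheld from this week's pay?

Regional Income Tax: taxable = $8,395.00 − 1×$220.00 = $8,175.00
  $444.24 + 19.19% × ($8,175.00 − $3,800.00) = $444.24 + 19.19% × $4,375.00 = $1,283.80

$1,283.80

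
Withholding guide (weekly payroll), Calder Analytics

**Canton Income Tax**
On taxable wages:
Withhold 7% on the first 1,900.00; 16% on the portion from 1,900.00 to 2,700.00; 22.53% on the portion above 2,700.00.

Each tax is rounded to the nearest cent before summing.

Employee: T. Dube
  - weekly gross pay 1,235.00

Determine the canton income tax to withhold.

86.45

Canton Income Tax: taxable = 1,235.00
  7% × 1,235.00 = 86.45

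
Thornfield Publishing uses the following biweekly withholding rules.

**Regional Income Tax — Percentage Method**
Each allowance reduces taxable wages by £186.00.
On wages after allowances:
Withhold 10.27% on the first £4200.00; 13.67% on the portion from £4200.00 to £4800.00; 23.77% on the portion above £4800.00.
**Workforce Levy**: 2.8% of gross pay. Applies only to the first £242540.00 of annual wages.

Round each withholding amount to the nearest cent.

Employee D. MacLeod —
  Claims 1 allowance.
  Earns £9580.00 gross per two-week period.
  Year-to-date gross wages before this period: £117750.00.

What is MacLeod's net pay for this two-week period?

Regional Income Tax: taxable = £9580.00 − 1×£186.00 = £9394.00
  £513.36 + 23.77% × (£9394.00 − £4800.00) = £513.36 + 23.77% × £4594.00 = £1605.35
Workforce Levy: 2.8% × £9580.00 = £268.24
Total withheld: £1605.35 + £268.24 = £1873.59
Net pay: £9580.00 − £1873.59 = £7706.41

£7706.41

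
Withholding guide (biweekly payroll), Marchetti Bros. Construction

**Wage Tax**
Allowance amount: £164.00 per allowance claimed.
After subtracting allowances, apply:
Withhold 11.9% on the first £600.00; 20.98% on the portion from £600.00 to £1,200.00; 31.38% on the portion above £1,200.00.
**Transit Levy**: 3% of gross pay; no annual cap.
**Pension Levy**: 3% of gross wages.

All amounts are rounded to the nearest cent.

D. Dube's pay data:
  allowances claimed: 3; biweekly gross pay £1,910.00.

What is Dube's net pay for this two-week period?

£1,529.71

Wage Tax: taxable = £1,910.00 − 3×£164.00 = £1,418.00
  £197.28 + 31.38% × (£1,418.00 − £1,200.00) = £197.28 + 31.38% × £218.00 = £265.69
Transit Levy: 3% × £1,910.00 = £57.30
Pension Levy: 3% × £1,910.00 = £57.30
Total withheld: £265.69 + £57.30 + £57.30 = £380.29
Net pay: £1,910.00 − £380.29 = £1,529.71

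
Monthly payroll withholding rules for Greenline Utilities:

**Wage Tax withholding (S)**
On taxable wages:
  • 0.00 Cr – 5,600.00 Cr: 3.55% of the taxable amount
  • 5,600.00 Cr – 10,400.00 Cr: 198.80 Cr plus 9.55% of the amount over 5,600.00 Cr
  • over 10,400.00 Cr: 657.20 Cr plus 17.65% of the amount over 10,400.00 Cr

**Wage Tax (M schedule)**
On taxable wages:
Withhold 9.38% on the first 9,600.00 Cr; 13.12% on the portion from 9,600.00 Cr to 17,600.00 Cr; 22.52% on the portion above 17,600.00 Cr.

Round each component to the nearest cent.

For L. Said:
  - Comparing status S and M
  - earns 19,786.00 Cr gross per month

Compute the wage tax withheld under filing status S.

2,313.83 Cr

Wage Tax (S): taxable = 19,786.00 Cr
  657.20 Cr + 17.65% × (19,786.00 Cr − 10,400.00 Cr) = 657.20 Cr + 17.65% × 9,386.00 Cr = 2,313.83 Cr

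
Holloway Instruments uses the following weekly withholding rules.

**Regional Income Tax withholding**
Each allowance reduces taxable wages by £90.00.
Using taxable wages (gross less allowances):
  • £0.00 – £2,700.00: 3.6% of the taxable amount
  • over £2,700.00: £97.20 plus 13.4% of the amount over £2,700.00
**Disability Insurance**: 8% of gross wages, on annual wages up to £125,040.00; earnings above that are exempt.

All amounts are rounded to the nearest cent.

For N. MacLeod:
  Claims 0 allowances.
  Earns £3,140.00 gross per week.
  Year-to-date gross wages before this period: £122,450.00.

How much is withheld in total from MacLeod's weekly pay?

£363.36

Regional Income Tax: taxable = £3,140.00
  £97.20 + 13.4% × (£3,140.00 − £2,700.00) = £97.20 + 13.4% × £440.00 = £156.16
Disability Insurance: cap £125,040.00 − YTD £122,450.00 = £2,590.00 subject; 8% × £2,590.00 = £207.20
Total: £156.16 + £207.20 = £363.36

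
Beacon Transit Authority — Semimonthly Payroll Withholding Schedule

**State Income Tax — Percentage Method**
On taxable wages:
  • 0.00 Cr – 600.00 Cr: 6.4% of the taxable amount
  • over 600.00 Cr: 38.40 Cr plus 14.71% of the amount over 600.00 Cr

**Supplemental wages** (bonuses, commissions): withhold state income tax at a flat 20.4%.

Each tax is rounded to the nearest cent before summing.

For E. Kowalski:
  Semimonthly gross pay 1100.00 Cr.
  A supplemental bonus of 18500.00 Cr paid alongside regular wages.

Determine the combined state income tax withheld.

State Income Tax: taxable = 1100.00 Cr
  38.40 Cr + 14.71% × (1100.00 Cr − 600.00 Cr) = 38.40 Cr + 14.71% × 500.00 Cr = 111.95 Cr
Supplemental (20.4% flat on bonus): 20.4% × 18500.00 Cr = 3774.00 Cr
Total state income tax: 111.95 Cr + 3774.00 Cr = 3885.95 Cr

3885.95 Cr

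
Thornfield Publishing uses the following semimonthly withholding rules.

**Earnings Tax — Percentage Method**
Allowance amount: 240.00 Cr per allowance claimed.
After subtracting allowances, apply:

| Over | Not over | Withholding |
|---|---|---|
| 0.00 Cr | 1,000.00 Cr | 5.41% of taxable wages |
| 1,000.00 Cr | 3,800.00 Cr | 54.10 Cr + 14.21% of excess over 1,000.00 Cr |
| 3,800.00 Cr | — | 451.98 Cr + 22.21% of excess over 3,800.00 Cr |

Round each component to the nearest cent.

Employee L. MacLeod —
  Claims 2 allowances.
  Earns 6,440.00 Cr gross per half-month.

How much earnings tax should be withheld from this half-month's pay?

Earnings Tax: taxable = 6,440.00 Cr − 2×240.00 Cr = 5,960.00 Cr
  451.98 Cr + 22.21% × (5,960.00 Cr − 3,800.00 Cr) = 451.98 Cr + 22.21% × 2,160.00 Cr = 931.72 Cr

931.72 Cr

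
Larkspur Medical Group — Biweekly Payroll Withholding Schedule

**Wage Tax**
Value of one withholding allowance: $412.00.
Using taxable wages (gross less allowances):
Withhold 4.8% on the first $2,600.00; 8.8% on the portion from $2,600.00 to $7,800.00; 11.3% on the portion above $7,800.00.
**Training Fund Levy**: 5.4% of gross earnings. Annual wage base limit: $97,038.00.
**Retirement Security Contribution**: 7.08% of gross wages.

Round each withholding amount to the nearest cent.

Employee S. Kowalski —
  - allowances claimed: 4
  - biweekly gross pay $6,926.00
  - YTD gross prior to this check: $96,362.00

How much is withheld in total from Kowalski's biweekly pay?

$887.32

Wage Tax: taxable = $6,926.00 − 4×$412.00 = $5,278.00
  $124.80 + 8.8% × ($5,278.00 − $2,600.00) = $124.80 + 8.8% × $2,678.00 = $360.46
Training Fund Levy: cap $97,038.00 − YTD $96,362.00 = $676.00 subject; 5.4% × $676.00 = $36.50
Retirement Security Contribution: 7.08% × $6,926.00 = $490.36
Total: $360.46 + $36.50 + $490.36 = $887.32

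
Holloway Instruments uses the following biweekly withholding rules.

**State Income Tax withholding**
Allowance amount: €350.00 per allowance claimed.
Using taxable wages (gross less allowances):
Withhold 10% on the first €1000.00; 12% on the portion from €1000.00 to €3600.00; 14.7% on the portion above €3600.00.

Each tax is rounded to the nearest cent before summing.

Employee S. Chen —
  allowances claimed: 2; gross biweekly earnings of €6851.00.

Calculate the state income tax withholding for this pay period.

State Income Tax: taxable = €6851.00 − 2×€350.00 = €6151.00
  €412.00 + 14.7% × (€6151.00 − €3600.00) = €412.00 + 14.7% × €2551.00 = €787.00

€787.00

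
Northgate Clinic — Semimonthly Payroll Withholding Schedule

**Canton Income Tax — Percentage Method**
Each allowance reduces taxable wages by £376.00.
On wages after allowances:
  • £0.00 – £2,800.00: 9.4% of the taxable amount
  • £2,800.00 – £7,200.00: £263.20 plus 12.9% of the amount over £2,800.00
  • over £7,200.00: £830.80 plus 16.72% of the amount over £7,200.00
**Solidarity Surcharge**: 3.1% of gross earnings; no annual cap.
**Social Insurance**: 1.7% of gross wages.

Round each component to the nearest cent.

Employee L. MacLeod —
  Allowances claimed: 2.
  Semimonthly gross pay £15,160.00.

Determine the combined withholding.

£2,763.66

Canton Income Tax: taxable = £15,160.00 − 2×£376.00 = £14,408.00
  £830.80 + 16.72% × (£14,408.00 − £7,200.00) = £830.80 + 16.72% × £7,208.00 = £2,035.98
Solidarity Surcharge: 3.1% × £15,160.00 = £469.96
Social Insurance: 1.7% × £15,160.00 = £257.72
Total: £2,035.98 + £469.96 + £257.72 = £2,763.66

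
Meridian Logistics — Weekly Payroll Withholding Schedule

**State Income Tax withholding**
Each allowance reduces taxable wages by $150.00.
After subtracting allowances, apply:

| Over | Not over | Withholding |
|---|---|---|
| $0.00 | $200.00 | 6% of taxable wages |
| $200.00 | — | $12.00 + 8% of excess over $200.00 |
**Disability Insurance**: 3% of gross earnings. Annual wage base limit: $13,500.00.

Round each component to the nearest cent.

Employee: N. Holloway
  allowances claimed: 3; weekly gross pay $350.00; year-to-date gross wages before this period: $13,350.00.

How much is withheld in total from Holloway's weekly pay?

$4.50

State Income Tax: taxable = $350.00 − 3×$150.00 = $-100.00
  Taxable ≤ 0 → $0.00
Disability Insurance: cap $13,500.00 − YTD $13,350.00 = $150.00 subject; 3% × $150.00 = $4.50
Total: $0.00 + $4.50 = $4.50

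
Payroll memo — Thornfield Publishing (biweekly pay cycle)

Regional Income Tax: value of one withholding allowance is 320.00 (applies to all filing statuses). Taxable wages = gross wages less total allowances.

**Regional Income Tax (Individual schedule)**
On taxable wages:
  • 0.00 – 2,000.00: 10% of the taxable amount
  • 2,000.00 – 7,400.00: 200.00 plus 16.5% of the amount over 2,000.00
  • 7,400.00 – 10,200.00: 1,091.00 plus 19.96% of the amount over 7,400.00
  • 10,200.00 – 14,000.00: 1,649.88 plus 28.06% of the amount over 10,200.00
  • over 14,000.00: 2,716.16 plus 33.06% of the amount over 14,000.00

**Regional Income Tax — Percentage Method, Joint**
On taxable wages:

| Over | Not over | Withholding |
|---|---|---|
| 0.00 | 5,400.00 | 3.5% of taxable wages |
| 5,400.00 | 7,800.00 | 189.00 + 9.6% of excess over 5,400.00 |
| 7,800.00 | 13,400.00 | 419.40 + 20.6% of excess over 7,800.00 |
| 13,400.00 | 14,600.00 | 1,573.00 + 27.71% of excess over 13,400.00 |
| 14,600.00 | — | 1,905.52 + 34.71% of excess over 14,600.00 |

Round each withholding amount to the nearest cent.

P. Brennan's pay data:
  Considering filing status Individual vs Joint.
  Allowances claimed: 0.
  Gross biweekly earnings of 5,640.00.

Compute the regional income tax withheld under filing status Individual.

800.60

Regional Income Tax (Individual): taxable = 5,640.00
  200.00 + 16.5% × (5,640.00 − 2,000.00) = 200.00 + 16.5% × 3,640.00 = 800.60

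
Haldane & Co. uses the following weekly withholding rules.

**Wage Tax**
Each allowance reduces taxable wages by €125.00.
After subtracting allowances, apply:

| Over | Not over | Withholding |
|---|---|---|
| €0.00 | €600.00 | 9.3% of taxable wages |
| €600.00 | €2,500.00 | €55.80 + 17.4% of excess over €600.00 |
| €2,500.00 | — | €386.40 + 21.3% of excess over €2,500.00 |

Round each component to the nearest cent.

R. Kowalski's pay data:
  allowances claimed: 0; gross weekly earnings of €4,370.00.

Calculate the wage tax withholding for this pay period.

Wage Tax: taxable = €4,370.00
  €386.40 + 21.3% × (€4,370.00 − €2,500.00) = €386.40 + 21.3% × €1,870.00 = €784.71

€784.71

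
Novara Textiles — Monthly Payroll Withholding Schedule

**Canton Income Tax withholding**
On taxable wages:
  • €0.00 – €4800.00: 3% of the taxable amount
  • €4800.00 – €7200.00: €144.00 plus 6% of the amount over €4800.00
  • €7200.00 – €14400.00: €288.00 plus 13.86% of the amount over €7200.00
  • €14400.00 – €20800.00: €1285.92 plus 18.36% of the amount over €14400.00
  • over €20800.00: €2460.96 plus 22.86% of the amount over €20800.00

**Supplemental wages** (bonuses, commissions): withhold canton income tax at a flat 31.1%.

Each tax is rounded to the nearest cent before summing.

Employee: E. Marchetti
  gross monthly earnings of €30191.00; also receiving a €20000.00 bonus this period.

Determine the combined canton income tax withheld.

€10827.74

Canton Income Tax: taxable = €30191.00
  €2460.96 + 22.86% × (€30191.00 − €20800.00) = €2460.96 + 22.86% × €9391.00 = €4607.74
Supplemental (31.1% flat on bonus): 31.1% × €20000.00 = €6220.00
Total canton income tax: €4607.74 + €6220.00 = €10827.74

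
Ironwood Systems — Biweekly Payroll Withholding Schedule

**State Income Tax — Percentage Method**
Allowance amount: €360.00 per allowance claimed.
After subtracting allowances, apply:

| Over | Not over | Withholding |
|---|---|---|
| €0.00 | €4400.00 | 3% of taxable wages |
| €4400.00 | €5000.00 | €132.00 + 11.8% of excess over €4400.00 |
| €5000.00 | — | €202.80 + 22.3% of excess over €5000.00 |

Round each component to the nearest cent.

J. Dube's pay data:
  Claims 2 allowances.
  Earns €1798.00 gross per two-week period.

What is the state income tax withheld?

State Income Tax: taxable = €1798.00 − 2×€360.00 = €1078.00
  3% × €1078.00 = €32.34

€32.34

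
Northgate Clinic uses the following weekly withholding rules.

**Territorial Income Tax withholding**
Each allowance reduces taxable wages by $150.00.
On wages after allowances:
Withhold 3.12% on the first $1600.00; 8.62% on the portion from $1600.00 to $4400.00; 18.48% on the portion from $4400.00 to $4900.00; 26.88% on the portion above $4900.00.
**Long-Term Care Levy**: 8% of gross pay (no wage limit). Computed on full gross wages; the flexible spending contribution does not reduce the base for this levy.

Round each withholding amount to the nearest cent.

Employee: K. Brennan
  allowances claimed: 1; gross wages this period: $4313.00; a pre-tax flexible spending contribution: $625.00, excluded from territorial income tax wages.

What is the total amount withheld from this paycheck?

$562.02

Territorial Income Tax: taxable = $4313.00 − $625.00 − 1×$150.00 = $3538.00
  $49.92 + 8.62% × ($3538.00 − $1600.00) = $49.92 + 8.62% × $1938.00 = $216.98
Long-Term Care Levy: 8% × $4313.00 = $345.04
Total: $216.98 + $345.04 = $562.02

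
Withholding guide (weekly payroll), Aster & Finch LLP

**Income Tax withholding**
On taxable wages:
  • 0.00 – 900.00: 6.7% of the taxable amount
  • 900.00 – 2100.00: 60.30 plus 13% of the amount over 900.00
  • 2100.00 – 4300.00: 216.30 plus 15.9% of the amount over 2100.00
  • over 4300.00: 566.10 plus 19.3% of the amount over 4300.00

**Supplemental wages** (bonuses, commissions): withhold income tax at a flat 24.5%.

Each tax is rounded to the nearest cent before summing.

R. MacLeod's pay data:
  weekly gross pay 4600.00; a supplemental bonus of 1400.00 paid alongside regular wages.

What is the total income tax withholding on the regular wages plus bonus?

Income Tax: taxable = 4600.00
  566.10 + 19.3% × (4600.00 − 4300.00) = 566.10 + 19.3% × 300.00 = 624.00
Supplemental (24.5% flat on bonus): 24.5% × 1400.00 = 343.00
Total income tax: 624.00 + 343.00 = 967.00

967.00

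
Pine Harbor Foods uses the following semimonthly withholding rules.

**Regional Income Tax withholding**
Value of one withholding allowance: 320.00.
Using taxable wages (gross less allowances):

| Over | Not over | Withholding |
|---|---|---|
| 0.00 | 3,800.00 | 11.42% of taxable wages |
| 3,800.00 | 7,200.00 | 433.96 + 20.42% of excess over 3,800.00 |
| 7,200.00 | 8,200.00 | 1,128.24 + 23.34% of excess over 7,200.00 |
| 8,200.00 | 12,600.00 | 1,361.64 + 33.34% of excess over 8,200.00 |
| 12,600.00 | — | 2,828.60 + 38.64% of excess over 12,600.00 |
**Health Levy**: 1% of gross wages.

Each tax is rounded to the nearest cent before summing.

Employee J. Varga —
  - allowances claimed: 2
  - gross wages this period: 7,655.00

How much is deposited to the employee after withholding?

6,487.99

Regional Income Tax: taxable = 7,655.00 − 2×320.00 = 7,015.00
  433.96 + 20.42% × (7,015.00 − 3,800.00) = 433.96 + 20.42% × 3,215.00 = 1,090.46
Health Levy: 1% × 7,655.00 = 76.55
Total withheld: 1,090.46 + 76.55 = 1,167.01
Net pay: 7,655.00 − 1,167.01 = 6,487.99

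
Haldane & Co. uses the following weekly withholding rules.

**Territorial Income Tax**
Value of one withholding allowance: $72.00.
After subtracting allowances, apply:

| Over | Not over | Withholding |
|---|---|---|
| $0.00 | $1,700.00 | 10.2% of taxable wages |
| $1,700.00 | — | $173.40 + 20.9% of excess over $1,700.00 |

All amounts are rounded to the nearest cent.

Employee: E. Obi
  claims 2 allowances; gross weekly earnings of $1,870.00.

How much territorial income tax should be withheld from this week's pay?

Territorial Income Tax: taxable = $1,870.00 − 2×$72.00 = $1,726.00
  $173.40 + 20.9% × ($1,726.00 − $1,700.00) = $173.40 + 20.9% × $26.00 = $178.83

$178.83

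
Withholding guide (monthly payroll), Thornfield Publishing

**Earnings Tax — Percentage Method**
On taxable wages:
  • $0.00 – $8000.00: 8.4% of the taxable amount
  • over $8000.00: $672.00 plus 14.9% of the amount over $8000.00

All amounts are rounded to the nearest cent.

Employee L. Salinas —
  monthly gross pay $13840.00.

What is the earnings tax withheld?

$1542.16

Earnings Tax: taxable = $13840.00
  $672.00 + 14.9% × ($13840.00 − $8000.00) = $672.00 + 14.9% × $5840.00 = $1542.16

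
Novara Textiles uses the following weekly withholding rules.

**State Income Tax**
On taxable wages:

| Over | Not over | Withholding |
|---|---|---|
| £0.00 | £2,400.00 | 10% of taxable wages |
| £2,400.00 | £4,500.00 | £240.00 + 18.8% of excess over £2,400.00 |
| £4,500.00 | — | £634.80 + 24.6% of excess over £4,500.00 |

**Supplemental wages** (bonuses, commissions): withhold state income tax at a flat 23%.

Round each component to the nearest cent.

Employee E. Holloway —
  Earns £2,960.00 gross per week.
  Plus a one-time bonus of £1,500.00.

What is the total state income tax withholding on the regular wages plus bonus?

£690.28

State Income Tax: taxable = £2,960.00
  £240.00 + 18.8% × (£2,960.00 − £2,400.00) = £240.00 + 18.8% × £560.00 = £345.28
Supplemental (23% flat on bonus): 23% × £1,500.00 = £345.00
Total state income tax: £345.28 + £345.00 = £690.28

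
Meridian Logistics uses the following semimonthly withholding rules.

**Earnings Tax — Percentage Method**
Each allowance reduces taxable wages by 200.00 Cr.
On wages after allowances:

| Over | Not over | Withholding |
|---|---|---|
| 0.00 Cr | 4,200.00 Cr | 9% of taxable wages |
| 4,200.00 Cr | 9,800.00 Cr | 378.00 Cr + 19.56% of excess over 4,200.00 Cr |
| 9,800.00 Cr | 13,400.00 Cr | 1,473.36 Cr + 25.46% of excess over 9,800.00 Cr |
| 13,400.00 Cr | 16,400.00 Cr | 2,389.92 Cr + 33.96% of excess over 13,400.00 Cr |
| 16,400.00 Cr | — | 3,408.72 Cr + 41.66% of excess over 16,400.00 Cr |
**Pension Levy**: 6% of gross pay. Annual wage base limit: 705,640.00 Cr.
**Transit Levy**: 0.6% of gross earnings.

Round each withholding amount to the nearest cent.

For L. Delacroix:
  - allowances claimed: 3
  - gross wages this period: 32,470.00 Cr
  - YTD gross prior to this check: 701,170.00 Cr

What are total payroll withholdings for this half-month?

Earnings Tax: taxable = 32,470.00 Cr − 3×200.00 Cr = 31,870.00 Cr
  3,408.72 Cr + 41.66% × (31,870.00 Cr − 16,400.00 Cr) = 3,408.72 Cr + 41.66% × 15,470.00 Cr = 9,853.52 Cr
Pension Levy: cap 705,640.00 Cr − YTD 701,170.00 Cr = 4,470.00 Cr subject; 6% × 4,470.00 Cr = 268.20 Cr
Transit Levy: 0.6% × 32,470.00 Cr = 194.82 Cr
Total: 9,853.52 Cr + 268.20 Cr + 194.82 Cr = 10,316.54 Cr

10,316.54 Cr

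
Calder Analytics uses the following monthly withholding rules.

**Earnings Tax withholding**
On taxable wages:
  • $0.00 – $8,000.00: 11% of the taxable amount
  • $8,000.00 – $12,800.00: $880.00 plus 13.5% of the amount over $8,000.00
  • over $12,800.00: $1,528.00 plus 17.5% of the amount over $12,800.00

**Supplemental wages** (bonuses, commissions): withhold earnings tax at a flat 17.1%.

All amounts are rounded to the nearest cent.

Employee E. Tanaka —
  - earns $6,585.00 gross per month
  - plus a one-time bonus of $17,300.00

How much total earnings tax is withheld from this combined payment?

$3,682.65

Earnings Tax: taxable = $6,585.00
  11% × $6,585.00 = $724.35
Supplemental (17.1% flat on bonus): 17.1% × $17,300.00 = $2,958.30
Total earnings tax: $724.35 + $2,958.30 = $3,682.65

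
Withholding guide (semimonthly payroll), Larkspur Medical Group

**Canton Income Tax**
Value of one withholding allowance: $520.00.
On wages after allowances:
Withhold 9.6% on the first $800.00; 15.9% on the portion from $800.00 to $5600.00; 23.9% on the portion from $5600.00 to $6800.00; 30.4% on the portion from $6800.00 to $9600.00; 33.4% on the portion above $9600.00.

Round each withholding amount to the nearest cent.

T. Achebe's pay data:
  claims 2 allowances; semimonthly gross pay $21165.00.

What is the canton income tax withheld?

Canton Income Tax: taxable = $21165.00 − 2×$520.00 = $20125.00
  $1978.00 + 33.4% × ($20125.00 − $9600.00) = $1978.00 + 33.4% × $10525.00 = $5493.35

$5493.35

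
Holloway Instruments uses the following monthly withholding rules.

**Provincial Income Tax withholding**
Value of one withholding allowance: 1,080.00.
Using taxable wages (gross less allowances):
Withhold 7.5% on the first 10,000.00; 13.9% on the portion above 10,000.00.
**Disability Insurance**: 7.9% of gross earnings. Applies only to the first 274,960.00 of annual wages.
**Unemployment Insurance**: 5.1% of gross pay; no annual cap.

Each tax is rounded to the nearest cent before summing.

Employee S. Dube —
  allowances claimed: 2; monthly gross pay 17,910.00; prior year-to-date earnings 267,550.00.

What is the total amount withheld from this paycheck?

3,048.05

Provincial Income Tax: taxable = 17,910.00 − 2×1,080.00 = 15,750.00
  750.00 + 13.9% × (15,750.00 − 10,000.00) = 750.00 + 13.9% × 5,750.00 = 1,549.25
Disability Insurance: cap 274,960.00 − YTD 267,550.00 = 7,410.00 subject; 7.9% × 7,410.00 = 585.39
Unemployment Insurance: 5.1% × 17,910.00 = 913.41
Total: 1,549.25 + 585.39 + 913.41 = 3,048.05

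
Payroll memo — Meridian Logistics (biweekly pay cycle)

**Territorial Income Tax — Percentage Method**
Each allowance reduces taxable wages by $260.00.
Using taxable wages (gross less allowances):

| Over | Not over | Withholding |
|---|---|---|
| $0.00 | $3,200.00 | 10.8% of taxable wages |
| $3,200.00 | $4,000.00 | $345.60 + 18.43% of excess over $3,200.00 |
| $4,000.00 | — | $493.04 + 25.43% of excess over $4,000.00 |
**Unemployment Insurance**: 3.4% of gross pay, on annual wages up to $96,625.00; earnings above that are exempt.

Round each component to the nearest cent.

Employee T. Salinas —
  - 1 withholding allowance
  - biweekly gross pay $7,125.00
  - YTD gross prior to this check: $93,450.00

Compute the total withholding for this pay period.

Territorial Income Tax: taxable = $7,125.00 − 1×$260.00 = $6,865.00
  $493.04 + 25.43% × ($6,865.00 − $4,000.00) = $493.04 + 25.43% × $2,865.00 = $1,221.61
Unemployment Insurance: cap $96,625.00 − YTD $93,450.00 = $3,175.00 subject; 3.4% × $3,175.00 = $107.95
Total: $1,221.61 + $107.95 = $1,329.56

$1,329.56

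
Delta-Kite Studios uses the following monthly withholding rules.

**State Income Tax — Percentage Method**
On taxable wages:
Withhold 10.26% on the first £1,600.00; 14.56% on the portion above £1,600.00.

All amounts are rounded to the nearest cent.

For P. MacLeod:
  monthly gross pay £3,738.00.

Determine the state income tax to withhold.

State Income Tax: taxable = £3,738.00
  £164.16 + 14.56% × (£3,738.00 − £1,600.00) = £164.16 + 14.56% × £2,138.00 = £475.45

£475.45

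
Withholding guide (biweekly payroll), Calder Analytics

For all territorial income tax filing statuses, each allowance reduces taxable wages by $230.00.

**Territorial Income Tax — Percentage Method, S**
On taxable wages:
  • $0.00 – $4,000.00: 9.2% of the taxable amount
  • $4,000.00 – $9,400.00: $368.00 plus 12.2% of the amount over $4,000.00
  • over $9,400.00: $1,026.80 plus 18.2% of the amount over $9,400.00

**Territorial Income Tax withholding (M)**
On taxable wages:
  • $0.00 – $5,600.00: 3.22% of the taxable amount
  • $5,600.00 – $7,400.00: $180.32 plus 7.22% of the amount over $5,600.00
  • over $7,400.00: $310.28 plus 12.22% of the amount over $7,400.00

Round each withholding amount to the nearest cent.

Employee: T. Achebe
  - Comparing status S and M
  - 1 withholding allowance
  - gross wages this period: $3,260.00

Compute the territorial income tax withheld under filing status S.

Territorial Income Tax (S): taxable = $3,260.00 − 1×$230.00 = $3,030.00
  9.2% × $3,030.00 = $278.76

$278.76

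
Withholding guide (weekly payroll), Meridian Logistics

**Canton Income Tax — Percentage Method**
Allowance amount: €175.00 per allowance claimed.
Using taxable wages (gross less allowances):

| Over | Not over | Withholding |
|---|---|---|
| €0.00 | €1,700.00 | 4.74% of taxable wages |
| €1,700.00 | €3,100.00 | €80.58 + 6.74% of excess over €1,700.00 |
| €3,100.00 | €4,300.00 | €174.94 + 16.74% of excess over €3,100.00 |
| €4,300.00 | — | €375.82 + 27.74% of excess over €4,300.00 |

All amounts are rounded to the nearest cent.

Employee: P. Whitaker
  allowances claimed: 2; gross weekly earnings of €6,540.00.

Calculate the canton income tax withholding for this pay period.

Canton Income Tax: taxable = €6,540.00 − 2×€175.00 = €6,190.00
  €375.82 + 27.74% × (€6,190.00 − €4,300.00) = €375.82 + 27.74% × €1,890.00 = €900.11

€900.11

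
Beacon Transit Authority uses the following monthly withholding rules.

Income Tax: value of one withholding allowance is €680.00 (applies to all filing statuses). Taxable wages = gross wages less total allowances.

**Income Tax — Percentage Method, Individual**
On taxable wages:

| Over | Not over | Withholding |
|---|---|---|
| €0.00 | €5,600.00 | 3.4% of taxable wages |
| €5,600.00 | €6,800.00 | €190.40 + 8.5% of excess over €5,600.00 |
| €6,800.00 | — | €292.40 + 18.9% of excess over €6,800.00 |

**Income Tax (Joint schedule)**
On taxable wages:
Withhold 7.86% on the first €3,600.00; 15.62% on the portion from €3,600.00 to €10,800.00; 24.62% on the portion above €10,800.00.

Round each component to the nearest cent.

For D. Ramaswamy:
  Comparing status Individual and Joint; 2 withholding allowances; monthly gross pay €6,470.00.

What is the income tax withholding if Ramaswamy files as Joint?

€518.82

Income Tax (Joint): taxable = €6,470.00 − 2×€680.00 = €5,110.00
  €282.96 + 15.62% × (€5,110.00 − €3,600.00) = €282.96 + 15.62% × €1,510.00 = €518.82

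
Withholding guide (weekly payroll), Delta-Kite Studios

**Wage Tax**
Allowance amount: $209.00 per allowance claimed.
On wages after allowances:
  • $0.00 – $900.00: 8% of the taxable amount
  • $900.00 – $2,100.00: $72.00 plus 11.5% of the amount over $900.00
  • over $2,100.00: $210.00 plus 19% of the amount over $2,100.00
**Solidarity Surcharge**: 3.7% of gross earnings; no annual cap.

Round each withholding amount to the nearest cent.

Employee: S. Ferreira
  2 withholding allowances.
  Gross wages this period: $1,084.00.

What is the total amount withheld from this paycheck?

$93.39

Wage Tax: taxable = $1,084.00 − 2×$209.00 = $666.00
  8% × $666.00 = $53.28
Solidarity Surcharge: 3.7% × $1,084.00 = $40.11
Total: $53.28 + $40.11 = $93.39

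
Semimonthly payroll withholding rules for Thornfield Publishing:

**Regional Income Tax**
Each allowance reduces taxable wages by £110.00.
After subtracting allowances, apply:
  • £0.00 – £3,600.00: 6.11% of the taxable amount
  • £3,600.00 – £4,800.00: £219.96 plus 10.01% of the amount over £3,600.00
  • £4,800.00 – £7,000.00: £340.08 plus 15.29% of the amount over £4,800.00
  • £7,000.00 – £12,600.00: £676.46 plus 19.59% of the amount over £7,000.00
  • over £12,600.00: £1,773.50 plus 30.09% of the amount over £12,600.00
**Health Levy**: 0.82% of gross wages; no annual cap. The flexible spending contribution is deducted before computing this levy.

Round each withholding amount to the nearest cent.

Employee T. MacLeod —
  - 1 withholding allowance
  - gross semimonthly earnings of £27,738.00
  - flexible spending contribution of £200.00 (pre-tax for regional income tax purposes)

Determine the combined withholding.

£6,461.06

Regional Income Tax: taxable = £27,738.00 − £200.00 − 1×£110.00 = £27,428.00
  £1,773.50 + 30.09% × (£27,428.00 − £12,600.00) = £1,773.50 + 30.09% × £14,828.00 = £6,235.25
Health Levy: 0.82% × £27,538.00 = £225.81
Total: £6,235.25 + £225.81 = £6,461.06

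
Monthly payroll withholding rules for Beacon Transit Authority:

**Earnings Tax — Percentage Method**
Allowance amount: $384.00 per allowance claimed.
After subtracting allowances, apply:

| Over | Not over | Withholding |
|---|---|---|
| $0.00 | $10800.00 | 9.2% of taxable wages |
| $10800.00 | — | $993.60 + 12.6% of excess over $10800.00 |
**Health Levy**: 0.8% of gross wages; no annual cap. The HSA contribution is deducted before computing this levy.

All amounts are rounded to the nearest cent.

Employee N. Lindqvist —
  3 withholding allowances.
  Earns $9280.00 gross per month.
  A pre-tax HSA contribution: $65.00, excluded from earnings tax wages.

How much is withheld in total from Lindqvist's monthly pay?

$815.52

Earnings Tax: taxable = $9280.00 − $65.00 − 3×$384.00 = $8063.00
  9.2% × $8063.00 = $741.80
Health Levy: 0.8% × $9215.00 = $73.72
Total: $741.80 + $73.72 = $815.52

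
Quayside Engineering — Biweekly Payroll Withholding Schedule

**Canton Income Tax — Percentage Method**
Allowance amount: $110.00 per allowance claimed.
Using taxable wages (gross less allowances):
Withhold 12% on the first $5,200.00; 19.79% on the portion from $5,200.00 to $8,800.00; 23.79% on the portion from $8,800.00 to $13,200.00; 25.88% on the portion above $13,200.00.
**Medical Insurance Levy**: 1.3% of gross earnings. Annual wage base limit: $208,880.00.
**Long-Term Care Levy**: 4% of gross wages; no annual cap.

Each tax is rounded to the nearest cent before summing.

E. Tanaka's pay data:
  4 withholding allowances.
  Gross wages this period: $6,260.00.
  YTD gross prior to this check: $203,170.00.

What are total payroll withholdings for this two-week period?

$1,071.33

Canton Income Tax: taxable = $6,260.00 − 4×$110.00 = $5,820.00
  $624.00 + 19.79% × ($5,820.00 − $5,200.00) = $624.00 + 19.79% × $620.00 = $746.70
Medical Insurance Levy: cap $208,880.00 − YTD $203,170.00 = $5,710.00 subject; 1.3% × $5,710.00 = $74.23
Long-Term Care Levy: 4% × $6,260.00 = $250.40
Total: $746.70 + $74.23 + $250.40 = $1,071.33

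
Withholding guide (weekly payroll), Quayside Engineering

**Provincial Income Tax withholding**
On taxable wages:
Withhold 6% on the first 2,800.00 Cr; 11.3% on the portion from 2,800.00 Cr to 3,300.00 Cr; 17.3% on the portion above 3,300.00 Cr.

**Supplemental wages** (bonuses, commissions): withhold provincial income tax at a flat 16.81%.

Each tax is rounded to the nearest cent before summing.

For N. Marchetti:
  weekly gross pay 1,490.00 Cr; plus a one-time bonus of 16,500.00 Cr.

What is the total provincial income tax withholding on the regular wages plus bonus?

Provincial Income Tax: taxable = 1,490.00 Cr
  6% × 1,490.00 Cr = 89.40 Cr
Supplemental (16.81% flat on bonus): 16.81% × 16,500.00 Cr = 2,773.65 Cr
Total provincial income tax: 89.40 Cr + 2,773.65 Cr = 2,863.05 Cr

2,863.05 Cr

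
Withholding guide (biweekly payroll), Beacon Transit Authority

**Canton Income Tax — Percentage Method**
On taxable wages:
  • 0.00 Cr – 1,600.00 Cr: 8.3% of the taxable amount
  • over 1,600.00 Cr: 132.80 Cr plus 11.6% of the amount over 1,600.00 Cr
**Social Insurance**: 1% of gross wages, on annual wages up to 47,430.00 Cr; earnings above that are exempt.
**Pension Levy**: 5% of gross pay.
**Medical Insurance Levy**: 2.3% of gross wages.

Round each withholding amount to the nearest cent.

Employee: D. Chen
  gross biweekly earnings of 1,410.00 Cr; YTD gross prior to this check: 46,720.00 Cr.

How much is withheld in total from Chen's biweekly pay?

227.06 Cr

Canton Income Tax: taxable = 1,410.00 Cr
  8.3% × 1,410.00 Cr = 117.03 Cr
Social Insurance: cap 47,430.00 Cr − YTD 46,720.00 Cr = 710.00 Cr subject; 1% × 710.00 Cr = 7.10 Cr
Pension Levy: 5% × 1,410.00 Cr = 70.50 Cr
Medical Insurance Levy: 2.3% × 1,410.00 Cr = 32.43 Cr
Total: 117.03 Cr + 7.10 Cr + 70.50 Cr + 32.43 Cr = 227.06 Cr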